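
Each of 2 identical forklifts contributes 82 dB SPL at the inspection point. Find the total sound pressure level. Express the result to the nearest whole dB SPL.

85 dB SPL

N identical incoherent sources raise the level by 10·log₁₀ N.
L_total = 82 + 10·log₁₀(2) = 82 + 3.010 = 85.01 dB SPL.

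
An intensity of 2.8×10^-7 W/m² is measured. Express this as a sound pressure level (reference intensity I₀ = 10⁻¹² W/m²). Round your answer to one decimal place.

54.5 dB

I/I₀ = 2.8×10^-7/10⁻¹² = 2.8×10^5, and L = 10·log₁₀(I/I₀).
L = 10·(0.4472 + 5) = 54.47 dB.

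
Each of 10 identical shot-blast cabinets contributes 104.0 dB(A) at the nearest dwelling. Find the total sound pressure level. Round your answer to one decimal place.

114.0 dB(A)

With 10 equal, uncorrelated contributions the intensity is 10× that of one unit, giving a rise of 10·log₁₀ 10.
L_total = 104.0 + 10·log₁₀(10) = 104.0 + 10.000 = 114.00 dB(A).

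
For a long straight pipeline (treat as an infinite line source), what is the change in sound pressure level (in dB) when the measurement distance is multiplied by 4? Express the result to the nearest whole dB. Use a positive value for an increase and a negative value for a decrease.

A line source loses 3 dB per doubling of distance; generally ΔL = −10·log₁₀(r₂/r₁).
ΔL = −10·log₁₀(4) = -6.02 dB.

-6 dB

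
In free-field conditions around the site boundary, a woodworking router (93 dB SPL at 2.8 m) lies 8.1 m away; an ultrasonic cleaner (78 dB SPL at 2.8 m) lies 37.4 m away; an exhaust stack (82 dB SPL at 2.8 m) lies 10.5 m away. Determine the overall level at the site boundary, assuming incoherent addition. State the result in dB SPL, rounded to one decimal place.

Propagate each source to the receiver with L = L_ref − 20·log₁₀(r/r_ref), then add intensities.
woodworking router: 93 − 20·log₁₀(8.1/2.8) = 93 − 9.23 = 83.77 dB SPL.
ultrasonic cleaner: 78 − 20·log₁₀(37.4/2.8) = 78 − 22.51 = 55.49 dB SPL.
exhaust stack: 82 − 20·log₁₀(10.5/2.8) = 82 − 11.48 = 70.52 dB SPL.
Σ 10^(L/10) = 2.500e+08 → L_total = 10·log₁₀(2.500e+08) = 83.98 dB SPL.

84.0 dB SPL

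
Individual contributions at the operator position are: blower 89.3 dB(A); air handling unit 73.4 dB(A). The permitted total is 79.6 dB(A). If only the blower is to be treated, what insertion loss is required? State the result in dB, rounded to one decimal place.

10.9 dB

The untreated sources together contribute 10^(73.4/10) = 2.188e+07, i.e. 73.40 dB(A).
The limit corresponds to 10^(79.6/10) = 9.120e+07; subtracting the fixed part leaves 6.932e+07 for the blower, i.e. 78.41 dB(A).
So the blower must be reduced from 89.3 to 78.41 dB(A): IL = 10.89 dB.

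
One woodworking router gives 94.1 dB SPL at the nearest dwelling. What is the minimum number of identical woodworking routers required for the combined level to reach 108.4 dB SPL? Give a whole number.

The shortfall is 108.4 − 94.1 = 14.3 dB, and N units add 10·log₁₀ N, so need 10·log₁₀ N ≥ 14.3.
N ≥ 10^(14.3/10) = 26.915, so N = 27.

27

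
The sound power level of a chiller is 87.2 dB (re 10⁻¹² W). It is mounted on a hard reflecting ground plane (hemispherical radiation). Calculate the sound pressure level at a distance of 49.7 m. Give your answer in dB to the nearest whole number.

The power spreads over a hemisphere of area 2π·r², so L_p = L_w − 10·log₁₀(2π·r²).
2π·r² = 1.552e+04 m², 10·log₁₀ of that is 41.909 dB.
L_p = 87.2 − 41.909 = 45.29 dB.

45 dB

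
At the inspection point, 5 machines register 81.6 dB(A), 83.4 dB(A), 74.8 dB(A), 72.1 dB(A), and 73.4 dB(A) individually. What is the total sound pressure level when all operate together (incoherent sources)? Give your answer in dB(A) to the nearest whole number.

For uncorrelated sources the intensities add, so convert each level to linear form, sum, and take 10·log₁₀ of the total.
Σ 10^(L/10) = 10^(81.6/10) + 10^(83.4/10) + 10^(74.8/10) + 10^(72.1/10) + 10^(73.4/10) = 4.316e+08.
L_total = 10·log₁₀(4.316e+08) = 86.35 dB(A).

86 dB(A)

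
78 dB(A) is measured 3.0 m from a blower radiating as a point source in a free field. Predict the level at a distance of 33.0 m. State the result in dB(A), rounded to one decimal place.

Spherical spreading from a point source gives a 20·log₁₀(r₂/r₁) drop.
L₂ = 78 − 20·log₁₀(33.0/3.0) = 78 − 20.828 = 57.17 dB(A).

57.2 dB(A)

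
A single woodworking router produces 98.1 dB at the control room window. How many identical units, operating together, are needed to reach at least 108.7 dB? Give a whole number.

12

N identical sources give L₁ + 10·log₁₀ N, so require 10·log₁₀ N ≥ 108.7 − 98.1 = 10.6 dB.
N ≥ 10^(10.6/10) = 11.482, so N = 12.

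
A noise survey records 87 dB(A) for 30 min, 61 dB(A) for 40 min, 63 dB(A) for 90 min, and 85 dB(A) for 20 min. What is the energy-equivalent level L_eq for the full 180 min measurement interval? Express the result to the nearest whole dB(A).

The energy average is taken in the linear domain: L_eq = 10·log₁₀[(Σ tᵢ·10^(Lᵢ/10))/T], T = 180 min.
Σ tᵢ·10^(Lᵢ/10) = 30·10^(87/10) + 40·10^(61/10) + 90·10^(63/10) + 20·10^(85/10) = 2.159e+10.
L_eq = 10·log₁₀(2.159e+10/180) = 80.79 dB(A).

81 dB(A)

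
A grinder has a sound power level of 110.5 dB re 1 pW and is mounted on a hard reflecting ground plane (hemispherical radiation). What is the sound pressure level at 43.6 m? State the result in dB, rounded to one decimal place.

L_p = L_w − 10·log₁₀(2π·r²) with r = 43.6 m.
2π·r² = 1.194e+04 m², 10·log₁₀ of that is 40.772 dB.
L_p = 110.5 − 40.772 = 69.73 dB.

69.7 dB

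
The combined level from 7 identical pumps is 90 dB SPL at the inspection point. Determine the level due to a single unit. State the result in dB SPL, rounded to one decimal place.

Dividing the total intensity by 7 lowers the level by 10·log₁₀ 7 = 8.451 dB: L₁ = 90 − 8.451.

81.5 dB SPL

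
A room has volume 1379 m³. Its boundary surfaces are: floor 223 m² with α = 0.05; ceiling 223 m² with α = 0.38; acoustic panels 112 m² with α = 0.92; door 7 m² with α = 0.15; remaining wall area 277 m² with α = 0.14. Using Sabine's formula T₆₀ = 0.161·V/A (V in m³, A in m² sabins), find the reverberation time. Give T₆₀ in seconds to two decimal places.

0.93 s

Summing Sᵢαᵢ: 223·0.05 + 223·0.38 + 112·0.92 + 7·0.15 + 277·0.14 = 238.76 m².
T₆₀ = 0.161 × 1379 / 238.76 = 0.930 s.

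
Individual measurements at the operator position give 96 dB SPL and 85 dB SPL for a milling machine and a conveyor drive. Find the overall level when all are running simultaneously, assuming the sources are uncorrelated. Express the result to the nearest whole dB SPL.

Incoherent sources combine by intensity addition: L_total = 10·log₁₀(Σ 10^(L_i/10)).
Σ 10^(L/10) = 10^(96/10) + 10^(85/10) = 4.297e+09.
L_total = 10·log₁₀(4.297e+09) = 96.33 dB SPL.

96 dB SPL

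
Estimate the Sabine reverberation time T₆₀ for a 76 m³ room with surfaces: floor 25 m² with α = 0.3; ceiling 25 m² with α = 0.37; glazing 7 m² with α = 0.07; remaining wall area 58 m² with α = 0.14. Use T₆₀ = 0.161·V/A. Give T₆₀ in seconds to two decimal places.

0.48 s

Summing Sᵢαᵢ: 25·0.3 + 25·0.37 + 7·0.07 + 58·0.14 = 25.36 m².
T₆₀ = 0.161 × 76 / 25.36 = 0.482 s.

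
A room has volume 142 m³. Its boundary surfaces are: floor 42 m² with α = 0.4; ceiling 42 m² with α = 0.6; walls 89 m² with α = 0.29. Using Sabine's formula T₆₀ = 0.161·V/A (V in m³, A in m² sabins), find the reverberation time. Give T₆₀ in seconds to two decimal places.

0.34 s

A = Σ Sᵢαᵢ = 42·0.4 + 42·0.6 + 89·0.29 = 67.81 m².
T₆₀ = 0.161·V/A = 0.161·142/67.81 = 0.337 s.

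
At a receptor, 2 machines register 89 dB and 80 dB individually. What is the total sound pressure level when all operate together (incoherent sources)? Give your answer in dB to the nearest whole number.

Incoherent sources combine by intensity addition: L_total = 10·log₁₀(Σ 10^(L_i/10)).
Σ 10^(L/10) = 10^(89/10) + 10^(80/10) = 8.943e+08.
L_total = 10·log₁₀(8.943e+08) = 89.51 dB.

90 dB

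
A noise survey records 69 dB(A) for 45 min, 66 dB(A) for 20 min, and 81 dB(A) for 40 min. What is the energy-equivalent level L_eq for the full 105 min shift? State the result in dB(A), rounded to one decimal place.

Weight each interval's intensity by its duration and average over T = 105 min:
Σ tᵢ·10^(Lᵢ/10) = 45·10^(69/10) + 20·10^(66/10) + 40·10^(81/10) = 5.473e+09.
L_eq = 10·log₁₀(5.473e+09/105) = 77.17 dB(A).

77.2 dB(A)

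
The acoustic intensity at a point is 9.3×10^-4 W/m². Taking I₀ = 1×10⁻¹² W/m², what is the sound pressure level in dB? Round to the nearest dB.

90 dB

L = 10·log₁₀(I/I₀) = 10·log₁₀(9.3×10^-4/10⁻¹²) = 10·log₁₀(9.3×10^8).
L = 10·(0.9685 + 8) = 89.68 dB.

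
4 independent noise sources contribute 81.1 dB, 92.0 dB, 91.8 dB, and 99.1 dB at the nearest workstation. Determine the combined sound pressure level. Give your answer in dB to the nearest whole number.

Incoherent sources combine by intensity addition: L_total = 10·log₁₀(Σ 10^(L_i/10)).
Σ 10^(L/10) = 10^(81.1/10) + 10^(92.0/10) + 10^(91.8/10) + 10^(99.1/10) = 1.136e+10.
L_total = 10·log₁₀(1.136e+10) = 100.55 dB.

101 dB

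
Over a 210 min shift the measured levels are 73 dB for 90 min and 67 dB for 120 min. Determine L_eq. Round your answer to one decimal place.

Weight each interval's intensity by its duration and average over T = 210 min:
Σ tᵢ·10^(Lᵢ/10) = 90·10^(73/10) + 120·10^(67/10) = 2.397e+09.
L_eq = 10·log₁₀(2.397e+09/210) = 70.57 dB.

70.6 dB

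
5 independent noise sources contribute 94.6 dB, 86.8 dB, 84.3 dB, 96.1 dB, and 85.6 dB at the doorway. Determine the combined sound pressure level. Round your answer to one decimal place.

99.1 dB

For uncorrelated sources the intensities add, so convert each level to linear form, sum, and take 10·log₁₀ of the total.
Σ 10^(L/10) = 10^(94.6/10) + 10^(86.8/10) + 10^(84.3/10) + 10^(96.1/10) + 10^(85.6/10) = 8.069e+09.
L_total = 10·log₁₀(8.069e+09) = 99.07 dB.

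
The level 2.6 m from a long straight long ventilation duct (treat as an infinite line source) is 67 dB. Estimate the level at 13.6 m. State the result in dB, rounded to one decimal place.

59.8 dB

Line-source attenuation: ΔL = 10·log₁₀(r₂/r₁) = 10·log₁₀(13.6/2.6) = 7.186 dB.
L₂ = 67 − 10·log₁₀(13.6/2.6) = 67 − 7.186 = 59.81 dB.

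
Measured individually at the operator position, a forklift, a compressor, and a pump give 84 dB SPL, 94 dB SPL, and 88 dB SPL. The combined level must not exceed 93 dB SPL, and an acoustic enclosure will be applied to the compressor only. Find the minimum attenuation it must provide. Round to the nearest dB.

Everything except the compressor sums to 10^(84/10) + 10^(88/10) = 8.821e+08 in linear terms, 89.46 dB SPL.
The limit corresponds to 10^(93/10) = 1.995e+09; subtracting the fixed part leaves 1.113e+09 for the compressor, i.e. 90.47 dB SPL.
Required insertion loss = 94 − 90.47 = 3.53 dB.

4 dB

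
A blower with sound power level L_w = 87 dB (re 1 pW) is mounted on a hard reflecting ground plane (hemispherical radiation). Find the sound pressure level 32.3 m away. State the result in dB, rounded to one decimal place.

48.8 dB

Free-field hemispherical radiation: L_p = L_w − 10·log₁₀(2π·r²), r = 32.3 m.
2π·r² = 6555 m², 10·log₁₀ of that is 38.166 dB.
L_p = 87 − 38.166 = 48.83 dB.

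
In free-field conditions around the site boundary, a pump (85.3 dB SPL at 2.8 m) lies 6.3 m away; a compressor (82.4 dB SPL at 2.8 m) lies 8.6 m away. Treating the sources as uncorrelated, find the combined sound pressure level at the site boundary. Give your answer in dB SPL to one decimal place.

79.3 dB SPL

Apply inverse-square spreading to bring every level to the receiver, then sum 10^(L/10).
pump: 85.3 − 20·log₁₀(6.3/2.8) = 85.3 − 7.04 = 78.26 dB SPL.
compressor: 82.4 − 20·log₁₀(8.6/2.8) = 82.4 − 9.75 = 72.65 dB SPL.
Σ 10^(L/10) = 8.535e+07 → L_total = 10·log₁₀(8.535e+07) = 79.31 dB SPL.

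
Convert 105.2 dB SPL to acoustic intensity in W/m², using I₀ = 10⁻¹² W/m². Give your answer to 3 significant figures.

L = 10·log₁₀(I/I₀) ⇒ I = I₀·10^(L/10) = 10⁻¹² × 10^10.52.

0.0331 W/m²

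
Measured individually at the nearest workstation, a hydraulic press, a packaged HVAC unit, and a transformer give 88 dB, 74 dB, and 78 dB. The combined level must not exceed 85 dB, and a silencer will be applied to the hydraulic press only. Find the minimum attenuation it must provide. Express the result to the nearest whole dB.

The untreated sources together contribute 10^(74/10) + 10^(78/10) = 8.821e+07, i.e. 79.46 dB.
To meet 85 dB overall, the treated hydraulic press may contribute at most 10^(85/10) − 8.821e+07 = 2.280e+08, i.e. 83.58 dB.
Required insertion loss = 88 − 83.58 = 4.42 dB.

4 dB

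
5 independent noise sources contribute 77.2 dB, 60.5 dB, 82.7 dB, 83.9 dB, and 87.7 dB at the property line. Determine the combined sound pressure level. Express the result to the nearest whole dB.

90 dB

For uncorrelated sources the intensities add, so convert each level to linear form, sum, and take 10·log₁₀ of the total.
Σ 10^(L/10) = 10^(77.2/10) + 10^(60.5/10) + 10^(82.7/10) + 10^(83.9/10) + 10^(87.7/10) = 1.074e+09.
L_total = 10·log₁₀(1.074e+09) = 90.31 dB.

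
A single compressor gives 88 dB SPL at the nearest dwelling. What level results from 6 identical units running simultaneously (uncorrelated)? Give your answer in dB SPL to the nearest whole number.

N identical incoherent sources raise the level by 10·log₁₀ N.
L_total = 88 + 10·log₁₀(6) = 88 + 7.782 = 95.78 dB SPL.

96 dB SPL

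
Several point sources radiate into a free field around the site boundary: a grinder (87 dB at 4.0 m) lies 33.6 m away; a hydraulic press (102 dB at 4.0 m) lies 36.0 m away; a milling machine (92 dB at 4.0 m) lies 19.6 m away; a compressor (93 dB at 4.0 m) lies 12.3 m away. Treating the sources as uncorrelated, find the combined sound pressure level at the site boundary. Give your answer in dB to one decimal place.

86.8 dB

Apply inverse-square spreading to bring every level to the receiver, then sum 10^(L/10).
grinder: 87 − 20·log₁₀(33.6/4.0) = 87 − 18.49 = 68.51 dB.
hydraulic press: 102 − 20·log₁₀(36.0/4.0) = 102 − 19.08 = 82.92 dB.
milling machine: 92 − 20·log₁₀(19.6/4.0) = 92 − 13.80 = 78.20 dB.
compressor: 93 − 20·log₁₀(12.3/4.0) = 93 − 9.76 = 83.24 dB.
Σ 10^(L/10) = 4.798e+08 → L_total = 10·log₁₀(4.798e+08) = 86.81 dB.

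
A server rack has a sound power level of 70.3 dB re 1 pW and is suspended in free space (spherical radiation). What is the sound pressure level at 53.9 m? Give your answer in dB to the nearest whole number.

25 dB

L_p = L_w − 10·log₁₀(4π·r²) with r = 53.9 m.
4π·r² = 3.651e+04 m², 10·log₁₀ of that is 45.624 dB.
L_p = 70.3 − 45.624 = 24.68 dB.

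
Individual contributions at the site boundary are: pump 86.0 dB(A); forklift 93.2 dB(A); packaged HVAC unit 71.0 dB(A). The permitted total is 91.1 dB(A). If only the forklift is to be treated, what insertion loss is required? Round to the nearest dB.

4 dB

Everything except the forklift sums to 10^(86.0/10) + 10^(71.0/10) = 4.107e+08 in linear terms, 86.14 dB(A).
To meet 91.1 dB(A) overall, the treated forklift may contribute at most 10^(91.1/10) − 4.107e+08 = 8.776e+08, i.e. 89.43 dB(A).
Required insertion loss = 93.2 − 89.43 = 3.77 dB.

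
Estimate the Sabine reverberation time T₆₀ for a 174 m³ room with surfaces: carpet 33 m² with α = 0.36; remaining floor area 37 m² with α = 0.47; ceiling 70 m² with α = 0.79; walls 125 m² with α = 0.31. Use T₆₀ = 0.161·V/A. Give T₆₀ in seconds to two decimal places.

A = Σ Sᵢαᵢ = 33·0.36 + 37·0.47 + 70·0.79 + 125·0.31 = 123.32 m².
T₆₀ = 0.161·V/A = 0.161·174/123.32 = 0.227 s.

0.23 s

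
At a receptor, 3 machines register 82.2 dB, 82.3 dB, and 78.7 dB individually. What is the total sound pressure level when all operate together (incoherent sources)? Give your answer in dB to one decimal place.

Incoherent sources combine by intensity addition: L_total = 10·log₁₀(Σ 10^(L_i/10)).
Σ 10^(L/10) = 10^(82.2/10) + 10^(82.3/10) + 10^(78.7/10) = 4.099e+08.
L_total = 10·log₁₀(4.099e+08) = 86.13 dB.

86.1 dB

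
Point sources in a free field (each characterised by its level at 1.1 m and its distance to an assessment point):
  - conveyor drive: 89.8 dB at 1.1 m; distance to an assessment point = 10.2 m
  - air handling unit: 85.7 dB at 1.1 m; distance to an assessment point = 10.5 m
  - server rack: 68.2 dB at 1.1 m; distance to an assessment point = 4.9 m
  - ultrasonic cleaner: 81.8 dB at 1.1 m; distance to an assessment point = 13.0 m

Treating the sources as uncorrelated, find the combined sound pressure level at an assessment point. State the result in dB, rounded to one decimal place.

72.2 dB

First find each source's level at the receiver (point-source: −20·log₁₀(r/r_ref)), then combine on an intensity basis.
conveyor drive: 89.8 − 20·log₁₀(10.2/1.1) = 89.8 − 19.34 = 70.46 dB.
air handling unit: 85.7 − 20·log₁₀(10.5/1.1) = 85.7 − 19.60 = 66.10 dB.
server rack: 68.2 − 20·log₁₀(4.9/1.1) = 68.2 − 12.98 = 55.22 dB.
ultrasonic cleaner: 81.8 − 20·log₁₀(13.0/1.1) = 81.8 − 21.45 = 60.35 dB.
Σ 10^(L/10) = 1.660e+07 → L_total = 10·log₁₀(1.660e+07) = 72.20 dB.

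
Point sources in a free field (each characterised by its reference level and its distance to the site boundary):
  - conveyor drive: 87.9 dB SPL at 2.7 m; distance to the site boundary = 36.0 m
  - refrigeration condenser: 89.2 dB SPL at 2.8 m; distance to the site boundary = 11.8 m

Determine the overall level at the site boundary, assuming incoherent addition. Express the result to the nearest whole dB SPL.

77 dB SPL

Propagate each source to the receiver with L = L_ref − 20·log₁₀(r/r_ref), then add intensities.
conveyor drive: 87.9 − 20·log₁₀(36.0/2.7) = 87.9 − 22.50 = 65.40 dB SPL.
refrigeration condenser: 89.2 − 20·log₁₀(11.8/2.8) = 89.2 − 12.49 = 76.71 dB SPL.
Σ 10^(L/10) = 5.030e+07 → L_total = 10·log₁₀(5.030e+07) = 77.02 dB SPL.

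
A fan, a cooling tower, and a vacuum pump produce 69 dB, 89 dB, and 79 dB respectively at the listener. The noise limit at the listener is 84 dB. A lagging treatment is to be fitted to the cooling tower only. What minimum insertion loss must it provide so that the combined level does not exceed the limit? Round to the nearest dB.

Fixed contribution from the other sources: Σ 10^(L/10) = 10^(69/10) + 10^(79/10) = 8.738e+07 (79.41 dB).
To meet 84 dB overall, the treated cooling tower may contribute at most 10^(84/10) − 8.738e+07 = 1.638e+08, i.e. 82.14 dB.
So the cooling tower must be reduced from 89 to 82.14 dB: IL = 6.86 dB.

7 dB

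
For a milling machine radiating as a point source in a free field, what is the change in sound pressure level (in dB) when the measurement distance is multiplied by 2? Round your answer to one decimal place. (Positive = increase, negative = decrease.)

A point source loses 6 dB per doubling of distance; generally ΔL = −20·log₁₀(r₂/r₁).
ΔL = −20·log₁₀(2) = -6.02 dB.

-6.0 dB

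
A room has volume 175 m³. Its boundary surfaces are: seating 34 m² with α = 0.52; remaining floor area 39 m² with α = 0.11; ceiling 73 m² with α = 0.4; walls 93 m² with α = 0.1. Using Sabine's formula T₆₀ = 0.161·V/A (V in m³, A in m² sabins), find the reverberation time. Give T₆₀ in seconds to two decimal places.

0.47 s

Summing Sᵢαᵢ: 34·0.52 + 39·0.11 + 73·0.4 + 93·0.1 = 60.47 m².
T₆₀ = 0.161 × 175 / 60.47 = 0.466 s.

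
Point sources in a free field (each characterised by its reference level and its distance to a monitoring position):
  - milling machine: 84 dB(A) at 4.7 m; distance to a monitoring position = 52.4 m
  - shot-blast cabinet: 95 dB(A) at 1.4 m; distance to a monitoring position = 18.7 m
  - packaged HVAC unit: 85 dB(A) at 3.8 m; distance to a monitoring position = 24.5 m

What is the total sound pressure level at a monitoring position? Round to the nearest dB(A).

Apply inverse-square spreading to bring every level to the receiver, then sum 10^(L/10).
milling machine: 84 − 20·log₁₀(52.4/4.7) = 84 − 20.94 = 63.06 dB(A).
shot-blast cabinet: 95 − 20·log₁₀(18.7/1.4) = 95 − 22.51 = 72.49 dB(A).
packaged HVAC unit: 85 − 20·log₁₀(24.5/3.8) = 85 − 16.19 = 68.81 dB(A).
Σ 10^(L/10) = 2.735e+07 → L_total = 10·log₁₀(2.735e+07) = 74.37 dB(A).

74 dB(A)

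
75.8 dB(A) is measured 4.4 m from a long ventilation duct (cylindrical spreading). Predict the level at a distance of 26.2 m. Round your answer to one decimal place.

68.1 dB(A)

Line-source attenuation: ΔL = 10·log₁₀(r₂/r₁) = 10·log₁₀(26.2/4.4) = 7.748 dB.
L₂ = 75.8 − 10·log₁₀(26.2/4.4) = 75.8 − 7.748 = 68.05 dB(A).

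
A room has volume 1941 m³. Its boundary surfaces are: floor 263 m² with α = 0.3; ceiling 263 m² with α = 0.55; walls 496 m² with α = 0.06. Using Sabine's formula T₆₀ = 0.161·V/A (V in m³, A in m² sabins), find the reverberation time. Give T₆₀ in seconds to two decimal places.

A = Σ Sᵢαᵢ = 263·0.3 + 263·0.55 + 496·0.06 = 253.31 m².
T₆₀ = 0.161·V/A = 0.161·1941/253.31 = 1.234 s.

1.23 s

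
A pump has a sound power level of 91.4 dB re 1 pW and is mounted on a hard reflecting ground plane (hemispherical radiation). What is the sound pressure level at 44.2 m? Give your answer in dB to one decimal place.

The power spreads over a hemisphere of area 2π·r², so L_p = L_w − 10·log₁₀(2π·r²).
2π·r² = 1.228e+04 m², 10·log₁₀ of that is 40.890 dB.
L_p = 91.4 − 40.890 = 50.51 dB.

50.5 dB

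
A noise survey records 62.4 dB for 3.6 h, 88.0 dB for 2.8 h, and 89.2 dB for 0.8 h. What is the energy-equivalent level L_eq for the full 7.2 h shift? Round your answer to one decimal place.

85.3 dB

Weight each interval's intensity by its duration and average over T = 7.2 h:
Σ tᵢ·10^(Lᵢ/10) = 3.6·10^(62.4/10) + 2.8·10^(88.0/10) + 0.8·10^(89.2/10) = 2.438e+09.
L_eq = 10·log₁₀(2.438e+09/7.2) = 85.30 dB.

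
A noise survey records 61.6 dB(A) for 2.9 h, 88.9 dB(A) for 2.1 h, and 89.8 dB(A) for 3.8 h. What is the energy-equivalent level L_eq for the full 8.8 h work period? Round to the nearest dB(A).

Weight each interval's intensity by its duration and average over T = 8.8 h:
Σ tᵢ·10^(Lᵢ/10) = 2.9·10^(61.6/10) + 2.1·10^(88.9/10) + 3.8·10^(89.8/10) = 5.263e+09.
L_eq = 10·log₁₀(5.263e+09/8.8) = 87.77 dB(A).

88 dB(A)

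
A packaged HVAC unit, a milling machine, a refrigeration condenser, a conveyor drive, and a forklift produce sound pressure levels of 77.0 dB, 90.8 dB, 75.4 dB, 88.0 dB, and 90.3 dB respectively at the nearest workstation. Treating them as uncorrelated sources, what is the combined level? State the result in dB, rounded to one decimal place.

94.8 dB

For uncorrelated sources the intensities add, so convert each level to linear form, sum, and take 10·log₁₀ of the total.
Σ 10^(L/10) = 10^(77.0/10) + 10^(90.8/10) + 10^(75.4/10) + 10^(88.0/10) + 10^(90.3/10) = 2.990e+09.
L_total = 10·log₁₀(2.990e+09) = 94.76 dB.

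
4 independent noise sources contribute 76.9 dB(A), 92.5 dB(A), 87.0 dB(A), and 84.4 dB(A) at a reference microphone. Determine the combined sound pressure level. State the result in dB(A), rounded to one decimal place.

Incoherent sources combine by intensity addition: L_total = 10·log₁₀(Σ 10^(L_i/10)).
Σ 10^(L/10) = 10^(76.9/10) + 10^(92.5/10) + 10^(87.0/10) + 10^(84.4/10) = 2.604e+09.
L_total = 10·log₁₀(2.604e+09) = 94.16 dB(A).

94.2 dB(A)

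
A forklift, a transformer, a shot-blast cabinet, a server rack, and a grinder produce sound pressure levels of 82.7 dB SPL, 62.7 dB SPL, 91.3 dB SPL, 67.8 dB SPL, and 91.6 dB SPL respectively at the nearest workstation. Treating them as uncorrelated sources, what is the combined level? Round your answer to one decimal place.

94.8 dB SPL

For uncorrelated sources the intensities add, so convert each level to linear form, sum, and take 10·log₁₀ of the total.
Σ 10^(L/10) = 10^(82.7/10) + 10^(62.7/10) + 10^(91.3/10) + 10^(67.8/10) + 10^(91.6/10) = 2.988e+09.
L_total = 10·log₁₀(2.988e+09) = 94.75 dB SPL.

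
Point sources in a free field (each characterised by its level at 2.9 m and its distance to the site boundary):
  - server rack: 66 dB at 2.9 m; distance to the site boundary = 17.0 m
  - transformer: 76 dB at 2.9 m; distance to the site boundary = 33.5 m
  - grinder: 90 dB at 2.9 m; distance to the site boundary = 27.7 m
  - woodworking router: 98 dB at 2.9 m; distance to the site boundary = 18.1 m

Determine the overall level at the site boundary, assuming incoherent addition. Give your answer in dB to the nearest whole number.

82 dB

Propagate each source to the receiver with L = L_ref − 20·log₁₀(r/r_ref), then add intensities.
server rack: 66 − 20·log₁₀(17.0/2.9) = 66 − 15.36 = 50.64 dB.
transformer: 76 − 20·log₁₀(33.5/2.9) = 76 − 21.25 = 54.75 dB.
grinder: 90 − 20·log₁₀(27.7/2.9) = 90 − 19.60 = 70.40 dB.
woodworking router: 98 − 20·log₁₀(18.1/2.9) = 98 − 15.91 = 82.09 dB.
Σ 10^(L/10) = 1.733e+08 → L_total = 10·log₁₀(1.733e+08) = 82.39 dB.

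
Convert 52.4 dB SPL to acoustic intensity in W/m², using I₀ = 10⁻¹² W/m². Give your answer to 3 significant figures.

1.74e-07 W/m²

I = I₀·10^(L/10) = 10⁻¹² × 10^(52.4/10) = 10^(-6.760).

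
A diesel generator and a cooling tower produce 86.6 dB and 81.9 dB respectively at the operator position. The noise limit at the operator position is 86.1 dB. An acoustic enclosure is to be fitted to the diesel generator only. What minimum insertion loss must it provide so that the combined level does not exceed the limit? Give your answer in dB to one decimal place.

Everything except the diesel generator sums to 10^(81.9/10) = 1.549e+08 in linear terms, 81.90 dB.
The limit corresponds to 10^(86.1/10) = 4.074e+08; subtracting the fixed part leaves 2.525e+08 for the diesel generator, i.e. 84.02 dB.
Required insertion loss = 86.6 − 84.02 = 2.58 dB.

2.6 dB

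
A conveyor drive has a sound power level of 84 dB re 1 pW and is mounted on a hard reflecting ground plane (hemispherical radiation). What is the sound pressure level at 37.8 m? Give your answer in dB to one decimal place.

44.5 dB

The power spreads over a hemisphere of area 2π·r², so L_p = L_w − 10·log₁₀(2π·r²).
2π·r² = 8978 m², 10·log₁₀ of that is 39.532 dB.
L_p = 84 − 39.532 = 44.47 dB.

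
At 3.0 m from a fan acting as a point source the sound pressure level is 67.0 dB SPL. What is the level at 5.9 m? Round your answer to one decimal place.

Spherical spreading from a point source gives a 20·log₁₀(r₂/r₁) drop.
L₂ = 67.0 − 20·log₁₀(5.9/3.0) = 67.0 − 5.875 = 61.13 dB SPL.

61.1 dB SPL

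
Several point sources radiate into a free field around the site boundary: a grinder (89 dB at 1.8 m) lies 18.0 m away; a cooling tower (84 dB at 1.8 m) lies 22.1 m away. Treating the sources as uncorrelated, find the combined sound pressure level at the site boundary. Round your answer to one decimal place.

69.8 dB

First find each source's level at the receiver (point-source: −20·log₁₀(r/r_ref)), then combine on an intensity basis.
grinder: 89 − 20·log₁₀(18.0/1.8) = 89 − 20.00 = 69.00 dB.
cooling tower: 84 − 20·log₁₀(22.1/1.8) = 84 − 21.78 = 62.22 dB.
Σ 10^(L/10) = 9.610e+06 → L_total = 10·log₁₀(9.610e+06) = 69.83 dB.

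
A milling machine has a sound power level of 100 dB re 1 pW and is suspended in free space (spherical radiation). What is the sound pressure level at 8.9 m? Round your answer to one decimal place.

70.0 dB

Free-field spherical radiation: L_p = L_w − 10·log₁₀(4π·r²), r = 8.9 m.
4π·r² = 995.4 m², 10·log₁₀ of that is 29.980 dB.
L_p = 100 − 29.980 = 70.02 dB.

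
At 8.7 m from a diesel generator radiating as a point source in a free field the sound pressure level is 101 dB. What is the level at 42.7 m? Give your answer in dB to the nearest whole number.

Spherical spreading from a point source gives a 20·log₁₀(r₂/r₁) drop.
L₂ = 101 − 20·log₁₀(42.7/8.7) = 101 − 13.818 = 87.18 dB.

87 dB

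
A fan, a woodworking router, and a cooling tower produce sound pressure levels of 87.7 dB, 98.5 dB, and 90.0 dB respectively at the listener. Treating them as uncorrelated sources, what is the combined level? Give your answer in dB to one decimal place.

99.4 dB

Incoherent sources combine by intensity addition: L_total = 10·log₁₀(Σ 10^(L_i/10)).
Σ 10^(L/10) = 10^(87.7/10) + 10^(98.5/10) + 10^(90.0/10) = 8.668e+09.
L_total = 10·log₁₀(8.668e+09) = 99.38 dB.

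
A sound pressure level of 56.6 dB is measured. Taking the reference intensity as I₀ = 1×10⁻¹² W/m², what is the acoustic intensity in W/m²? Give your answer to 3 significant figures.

4.57e-07 W/m²

L = 10·log₁₀(I/I₀) ⇒ I = I₀·10^(L/10) = 10⁻¹² × 10^5.66.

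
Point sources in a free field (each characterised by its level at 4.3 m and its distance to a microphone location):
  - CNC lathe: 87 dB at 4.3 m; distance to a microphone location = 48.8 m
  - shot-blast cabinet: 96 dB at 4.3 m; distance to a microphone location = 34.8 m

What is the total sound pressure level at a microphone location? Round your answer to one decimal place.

78.1 dB

Propagate each source to the receiver with L = L_ref − 20·log₁₀(r/r_ref), then add intensities.
CNC lathe: 87 − 20·log₁₀(48.8/4.3) = 87 − 21.10 = 65.90 dB.
shot-blast cabinet: 96 − 20·log₁₀(34.8/4.3) = 96 − 18.16 = 77.84 dB.
Σ 10^(L/10) = 6.467e+07 → L_total = 10·log₁₀(6.467e+07) = 78.11 dB.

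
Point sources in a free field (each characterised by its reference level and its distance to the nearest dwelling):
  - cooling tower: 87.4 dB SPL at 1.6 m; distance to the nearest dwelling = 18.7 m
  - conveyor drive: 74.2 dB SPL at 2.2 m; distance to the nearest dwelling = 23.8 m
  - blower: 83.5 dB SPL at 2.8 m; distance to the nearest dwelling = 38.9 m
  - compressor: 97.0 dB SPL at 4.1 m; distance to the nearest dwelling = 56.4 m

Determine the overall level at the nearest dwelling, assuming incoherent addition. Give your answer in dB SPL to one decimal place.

Propagate each source to the receiver with L = L_ref − 20·log₁₀(r/r_ref), then add intensities.
cooling tower: 87.4 − 20·log₁₀(18.7/1.6) = 87.4 − 21.35 = 66.05 dB SPL.
conveyor drive: 74.2 − 20·log₁₀(23.8/2.2) = 74.2 − 20.68 = 53.52 dB SPL.
blower: 83.5 − 20·log₁₀(38.9/2.8) = 83.5 − 22.86 = 60.64 dB SPL.
compressor: 97.0 − 20·log₁₀(56.4/4.1) = 97.0 − 22.77 = 74.23 dB SPL.
Σ 10^(L/10) = 3.189e+07 → L_total = 10·log₁₀(3.189e+07) = 75.04 dB SPL.

75.0 dB SPL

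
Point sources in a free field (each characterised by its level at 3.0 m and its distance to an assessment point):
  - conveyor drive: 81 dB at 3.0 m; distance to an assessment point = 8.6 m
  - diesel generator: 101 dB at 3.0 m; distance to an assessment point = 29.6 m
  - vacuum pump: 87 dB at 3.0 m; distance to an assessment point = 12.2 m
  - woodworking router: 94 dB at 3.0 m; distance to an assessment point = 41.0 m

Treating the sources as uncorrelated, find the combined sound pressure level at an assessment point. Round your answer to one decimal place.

82.8 dB

First find each source's level at the receiver (point-source: −20·log₁₀(r/r_ref)), then combine on an intensity basis.
conveyor drive: 81 − 20·log₁₀(8.6/3.0) = 81 − 9.15 = 71.85 dB.
diesel generator: 101 − 20·log₁₀(29.6/3.0) = 101 − 19.88 = 81.12 dB.
vacuum pump: 87 − 20·log₁₀(12.2/3.0) = 87 − 12.18 = 74.82 dB.
woodworking router: 94 − 20·log₁₀(41.0/3.0) = 94 − 22.71 = 71.29 dB.
Σ 10^(L/10) = 1.884e+08 → L_total = 10·log₁₀(1.884e+08) = 82.75 dB.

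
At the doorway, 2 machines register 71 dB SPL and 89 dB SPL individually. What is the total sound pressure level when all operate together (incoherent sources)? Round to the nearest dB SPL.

Incoherent sources combine by intensity addition: L_total = 10·log₁₀(Σ 10^(L_i/10)).
Σ 10^(L/10) = 10^(71/10) + 10^(89/10) = 8.069e+08.
L_total = 10·log₁₀(8.069e+08) = 89.07 dB SPL.

89 dB SPL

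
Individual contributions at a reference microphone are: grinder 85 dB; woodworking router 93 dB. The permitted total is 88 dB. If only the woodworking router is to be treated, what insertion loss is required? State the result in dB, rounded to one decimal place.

The untreated sources together contribute 10^(85/10) = 3.162e+08, i.e. 85.00 dB.
To meet 88 dB overall, the treated woodworking router may contribute at most 10^(88/10) − 3.162e+08 = 3.147e+08, i.e. 84.98 dB.
Required insertion loss = 93 − 84.98 = 8.02 dB.

8.0 dB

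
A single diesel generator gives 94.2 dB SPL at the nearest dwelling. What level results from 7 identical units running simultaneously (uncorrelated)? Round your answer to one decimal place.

With 7 equal, uncorrelated contributions the intensity is 7× that of one unit, giving a rise of 10·log₁₀ 7.
L_total = 94.2 + 10·log₁₀(7) = 94.2 + 8.451 = 102.65 dB SPL.

102.7 dB SPL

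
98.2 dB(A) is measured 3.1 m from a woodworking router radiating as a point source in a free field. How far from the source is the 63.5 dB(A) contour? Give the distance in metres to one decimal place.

168.4 m

For a point source L₁ − L₂ = 20·log₁₀(r₂/r₁), so r₂ = r₁·10^((L₁−L₂)/20).
r₂ = 3.1·10^((98.2−63.5)/20) = 3.1·10^(34.7/20) = 168.41 m.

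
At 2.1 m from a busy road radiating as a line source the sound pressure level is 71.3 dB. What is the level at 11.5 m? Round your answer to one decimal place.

63.9 dB

For a line source, L₂ = L₁ − 10·log₁₀(r₂/r₁).
L₂ = 71.3 − 10·log₁₀(11.5/2.1) = 71.3 − 7.385 = 63.92 dB.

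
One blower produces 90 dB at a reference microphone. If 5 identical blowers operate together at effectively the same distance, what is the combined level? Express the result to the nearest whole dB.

97 dB

L_total = L₁ + 10·log₁₀ N for N identical incoherent sources.
L_total = 90 + 10·log₁₀(5) = 90 + 6.990 = 96.99 dB.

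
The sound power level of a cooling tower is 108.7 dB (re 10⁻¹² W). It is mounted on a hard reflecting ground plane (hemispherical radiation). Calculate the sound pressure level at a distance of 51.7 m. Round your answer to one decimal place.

66.4 dB

Free-field hemispherical radiation: L_p = L_w − 10·log₁₀(2π·r²), r = 51.7 m.
2π·r² = 1.679e+04 m², 10·log₁₀ of that is 42.252 dB.
L_p = 108.7 − 42.252 = 66.45 dB.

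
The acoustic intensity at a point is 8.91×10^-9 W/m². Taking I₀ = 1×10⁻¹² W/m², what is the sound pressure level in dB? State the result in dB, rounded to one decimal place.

39.5 dB

L = 10·log₁₀(I/I₀) = 10·log₁₀(8.91×10^-9/10⁻¹²) = 10·log₁₀(8.91×10^3).
L = 10·(0.9499 + 3) = 39.50 dB.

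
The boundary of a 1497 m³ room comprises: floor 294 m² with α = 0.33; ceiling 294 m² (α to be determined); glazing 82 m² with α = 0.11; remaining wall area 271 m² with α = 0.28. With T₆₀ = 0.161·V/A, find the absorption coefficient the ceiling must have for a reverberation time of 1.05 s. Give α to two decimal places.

A = 0.161·V/T₆₀ = 0.161·1497/1.05 = 229.54 m² sabins.
Absorption from the other surfaces = 294·0.33 + 82·0.11 + 271·0.28 = 181.92 m², so the ceiling must supply 47.62 m² over 294 m².
α = 47.62/294 = 0.162.

0.16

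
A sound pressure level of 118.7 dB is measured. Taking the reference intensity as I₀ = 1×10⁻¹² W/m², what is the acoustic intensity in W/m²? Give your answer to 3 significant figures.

I = I₀·10^(L/10) = 10⁻¹² × 10^(118.7/10) = 10^(-0.130).

0.741 W/m²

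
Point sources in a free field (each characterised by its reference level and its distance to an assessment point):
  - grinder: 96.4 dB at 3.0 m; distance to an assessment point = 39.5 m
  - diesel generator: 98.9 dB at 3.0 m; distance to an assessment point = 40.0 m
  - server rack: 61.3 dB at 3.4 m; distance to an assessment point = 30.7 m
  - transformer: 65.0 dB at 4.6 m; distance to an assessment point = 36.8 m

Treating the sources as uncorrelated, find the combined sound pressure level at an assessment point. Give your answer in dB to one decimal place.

78.4 dB

Apply inverse-square spreading to bring every level to the receiver, then sum 10^(L/10).
grinder: 96.4 − 20·log₁₀(39.5/3.0) = 96.4 − 22.39 = 74.01 dB.
diesel generator: 98.9 − 20·log₁₀(40.0/3.0) = 98.9 − 22.50 = 76.40 dB.
server rack: 61.3 − 20·log₁₀(30.7/3.4) = 61.3 − 19.11 = 42.19 dB.
transformer: 65.0 − 20·log₁₀(36.8/4.6) = 65.0 − 18.06 = 46.94 dB.
Σ 10^(L/10) = 6.891e+07 → L_total = 10·log₁₀(6.891e+07) = 78.38 dB.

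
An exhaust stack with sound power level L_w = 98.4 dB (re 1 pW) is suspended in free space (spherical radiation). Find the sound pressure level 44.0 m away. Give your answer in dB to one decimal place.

Free-field spherical radiation: L_p = L_w − 10·log₁₀(4π·r²), r = 44.0 m.
4π·r² = 2.433e+04 m², 10·log₁₀ of that is 43.861 dB.
L_p = 98.4 − 43.861 = 54.54 dB.

54.5 dB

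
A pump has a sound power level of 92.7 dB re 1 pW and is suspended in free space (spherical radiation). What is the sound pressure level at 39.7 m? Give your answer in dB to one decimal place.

49.7 dB

L_p = L_w − 10·log₁₀(4π·r²) with r = 39.7 m.
4π·r² = 1.981e+04 m², 10·log₁₀ of that is 42.968 dB.
L_p = 92.7 − 42.968 = 49.73 dB.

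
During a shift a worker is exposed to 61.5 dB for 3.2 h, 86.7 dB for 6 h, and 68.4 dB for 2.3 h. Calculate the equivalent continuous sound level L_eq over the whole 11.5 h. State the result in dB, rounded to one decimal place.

83.9 dB

L_eq = 10·log₁₀[(1/T)·Σ tᵢ·10^(Lᵢ/10)] with T = 11.5 h.
Σ tᵢ·10^(Lᵢ/10) = 3.2·10^(61.5/10) + 6·10^(86.7/10) + 2.3·10^(68.4/10) = 2.827e+09.
L_eq = 10·log₁₀(2.827e+09/11.5) = 83.91 dB.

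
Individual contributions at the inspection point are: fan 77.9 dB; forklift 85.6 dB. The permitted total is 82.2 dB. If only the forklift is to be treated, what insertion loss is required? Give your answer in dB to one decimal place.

5.4 dB

Fixed contribution from the other source: Σ 10^(L/10) = 10^(77.9/10) = 6.166e+07 (77.90 dB).
To meet 82.2 dB overall, the treated forklift may contribute at most 10^(82.2/10) − 6.166e+07 = 1.043e+08, i.e. 80.18 dB.
Required insertion loss = 85.6 − 80.18 = 5.42 dB.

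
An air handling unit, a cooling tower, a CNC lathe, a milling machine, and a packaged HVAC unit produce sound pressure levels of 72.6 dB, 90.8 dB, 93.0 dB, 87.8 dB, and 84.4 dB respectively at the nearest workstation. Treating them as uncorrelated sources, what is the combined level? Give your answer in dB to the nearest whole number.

Incoherent sources combine by intensity addition: L_total = 10·log₁₀(Σ 10^(L_i/10)).
Σ 10^(L/10) = 10^(72.6/10) + 10^(90.8/10) + 10^(93.0/10) + 10^(87.8/10) + 10^(84.4/10) = 4.094e+09.
L_total = 10·log₁₀(4.094e+09) = 96.12 dB.

96 dB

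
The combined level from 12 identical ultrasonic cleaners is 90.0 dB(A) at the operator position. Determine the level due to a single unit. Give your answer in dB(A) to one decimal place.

For N identical incoherent sources L_total = L₁ + 10·log₁₀ N, so L₁ = 90.0 − 10·log₁₀(12) = 90.0 − 10.792.

79.2 dB(A)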